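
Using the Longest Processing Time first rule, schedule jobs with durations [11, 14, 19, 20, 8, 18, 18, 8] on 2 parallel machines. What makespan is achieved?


Sort jobs in decreasing order (LPT): [20, 19, 18, 18, 14, 11, 8, 8]
Assign each job to the least loaded machine:
  Machine 1: jobs [20, 18, 11, 8], load = 57
  Machine 2: jobs [19, 18, 14, 8], load = 59
Makespan = max load = 59

59


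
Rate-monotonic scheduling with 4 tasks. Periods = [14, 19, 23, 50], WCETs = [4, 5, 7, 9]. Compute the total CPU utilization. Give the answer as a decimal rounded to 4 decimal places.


Compute individual utilizations (exact fractions):
  Task 1: C/T = 4/14 = 2/7 (approx. 0.2857)
  Task 2: C/T = 5/19 (approx. 0.2632)
  Task 3: C/T = 7/23 (approx. 0.3043)
  Task 4: C/T = 9/50 (approx. 0.18)
Total utilization U = 2/7 + 5/19 + 7/23 + 9/50 = 158031/152950
Rounded to 4 decimal places: U = 1.0332
RM (Liu & Layland) bound for 4 tasks = 0.756828; compare with U = 158031/152950 (approx. 1.033220)
U > 1, so the task set is not schedulable (processor overloaded).

1.0332


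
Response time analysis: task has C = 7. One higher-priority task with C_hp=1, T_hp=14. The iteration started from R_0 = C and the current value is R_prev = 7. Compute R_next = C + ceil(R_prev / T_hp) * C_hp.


R_next = C + ceil(R_prev / T_hp) * C_hp
ceil(7 / 14) = ceil(0.5) = 1
Interference = 1 * 1 = 1
R_next = 7 + 1 = 8

8


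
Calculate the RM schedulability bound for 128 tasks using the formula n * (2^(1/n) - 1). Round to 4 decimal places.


Compute 2^(1/128) = 1.0054299011
Subtract 1: 1.0054299011 - 1 = 0.0054299011
Multiply by n: 128 * 0.0054299011 = 0.6950273408
Round to 4 dp: 0.6950

0.6950


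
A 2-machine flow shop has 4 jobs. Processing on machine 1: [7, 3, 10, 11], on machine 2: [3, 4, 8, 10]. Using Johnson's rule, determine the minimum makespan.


Apply Johnson's rule:
  Group 1 (a <= b): [(2, 3, 4)]
  Group 2 (a > b): [(4, 11, 10), (3, 10, 8), (1, 7, 3)]
Optimal job order: [2, 4, 3, 1]
Schedule:
  Job 2: M1 done at 3, M2 done at 7
  Job 4: M1 done at 14, M2 done at 24
  Job 3: M1 done at 24, M2 done at 32
  Job 1: M1 done at 31, M2 done at 35
Makespan = 35

35


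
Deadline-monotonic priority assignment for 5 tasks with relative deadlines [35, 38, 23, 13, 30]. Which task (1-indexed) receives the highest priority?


Sort tasks by relative deadline (ascending):
  Task 4: deadline = 13
  Task 3: deadline = 23
  Task 5: deadline = 30
  Task 1: deadline = 35
  Task 2: deadline = 38
Priority order (highest first): [4, 3, 5, 1, 2]
Highest priority task = 4

4


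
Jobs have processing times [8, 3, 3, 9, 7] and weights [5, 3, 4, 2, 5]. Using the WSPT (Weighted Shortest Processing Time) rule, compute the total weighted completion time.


Compute p/w ratios and sort ascending (WSPT): [(3, 4), (3, 3), (7, 5), (8, 5), (9, 2)]
Compute weighted completion times:
  Job (p=3,w=4): C=3, w*C=4*3=12
  Job (p=3,w=3): C=6, w*C=3*6=18
  Job (p=7,w=5): C=13, w*C=5*13=65
  Job (p=8,w=5): C=21, w*C=5*21=105
  Job (p=9,w=2): C=30, w*C=2*30=60
Total weighted completion time = 260

260


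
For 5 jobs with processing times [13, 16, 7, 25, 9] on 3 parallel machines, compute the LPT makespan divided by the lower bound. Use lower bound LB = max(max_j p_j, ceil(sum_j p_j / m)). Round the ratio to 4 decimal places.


LPT order: [25, 16, 13, 9, 7]
Machine loads after assignment: [25, 23, 22]
LPT makespan = 25
Lower bound = max(max_job, ceil(total/3)) = max(25, 24) = 25
Ratio = 25 / 25 = 1.0

1.0


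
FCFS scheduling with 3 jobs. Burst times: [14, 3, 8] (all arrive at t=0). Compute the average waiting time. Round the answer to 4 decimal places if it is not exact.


FCFS order (as given): [14, 3, 8]
Waiting times:
  Job 1: wait = 0
  Job 2: wait = 14
  Job 3: wait = 17
Sum of waiting times = 31
Average waiting time = 31/3 = 10.3333

10.3333


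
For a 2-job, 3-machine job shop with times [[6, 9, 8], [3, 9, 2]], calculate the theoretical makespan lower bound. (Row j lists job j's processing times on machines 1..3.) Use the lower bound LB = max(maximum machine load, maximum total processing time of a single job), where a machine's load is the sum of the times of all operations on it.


Machine loads:
  Machine 1: 6 + 3 = 9
  Machine 2: 9 + 9 = 18
  Machine 3: 8 + 2 = 10
Max machine load = 18
Job totals:
  Job 1: 23
  Job 2: 14
Max job total = 23
Lower bound = max(18, 23) = 23

23


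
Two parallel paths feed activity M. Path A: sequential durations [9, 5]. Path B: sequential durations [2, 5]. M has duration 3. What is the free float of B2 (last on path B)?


ES(B2) = sum of predecessors on chain B = 2
EF(B2) = ES + duration = 2 + 5 = 7
Successor of B2 is M. ES(M) = max(sum(A), sum(B)) = max(14, 7) = 14
Free float = ES(successor) - EF(current) = 14 - 7 = 7

7


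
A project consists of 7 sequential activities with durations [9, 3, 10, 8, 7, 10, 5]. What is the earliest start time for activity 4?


Activity 4 starts after activities 1 through 3 complete.
Predecessor durations: [9, 3, 10]
ES = 9 + 3 + 10 = 22

22


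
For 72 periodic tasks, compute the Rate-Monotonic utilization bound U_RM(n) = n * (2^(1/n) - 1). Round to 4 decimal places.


Compute 2^(1/72) = 1.0096735332
Subtract 1: 1.0096735332 - 1 = 0.0096735332
Multiply by n: 72 * 0.0096735332 = 0.6964943904
Round to 4 dp: 0.6965

0.6965


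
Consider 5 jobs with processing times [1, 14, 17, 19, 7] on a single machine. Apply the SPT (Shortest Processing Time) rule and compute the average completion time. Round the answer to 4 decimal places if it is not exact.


Sort jobs by processing time (SPT order): [1, 7, 14, 17, 19]
Compute completion times sequentially:
  Job 1: processing = 1, completes at 1
  Job 2: processing = 7, completes at 8
  Job 3: processing = 14, completes at 22
  Job 4: processing = 17, completes at 39
  Job 5: processing = 19, completes at 58
Sum of completion times = 128
Average completion time = 128/5 = 25.6

25.6


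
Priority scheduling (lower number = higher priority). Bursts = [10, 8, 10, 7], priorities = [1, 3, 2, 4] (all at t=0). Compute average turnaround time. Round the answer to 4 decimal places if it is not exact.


Sort by priority (ascending = highest first):
Order: [(1, 10), (2, 10), (3, 8), (4, 7)]
Completion times:
  Priority 1, burst=10, C=10
  Priority 2, burst=10, C=20
  Priority 3, burst=8, C=28
  Priority 4, burst=7, C=35
Average turnaround = 93/4 = 23.25

23.25


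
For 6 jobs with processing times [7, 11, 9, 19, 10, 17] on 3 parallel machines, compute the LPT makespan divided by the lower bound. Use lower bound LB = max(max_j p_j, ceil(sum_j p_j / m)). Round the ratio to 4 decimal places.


LPT order: [19, 17, 11, 10, 9, 7]
Machine loads after assignment: [26, 26, 21]
LPT makespan = 26
Lower bound = max(max_job, ceil(total/3)) = max(19, 25) = 25
Ratio = 26 / 25 = 1.04

1.04


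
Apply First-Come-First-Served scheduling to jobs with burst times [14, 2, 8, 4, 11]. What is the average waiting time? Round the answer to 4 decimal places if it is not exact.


FCFS order (as given): [14, 2, 8, 4, 11]
Waiting times:
  Job 1: wait = 0
  Job 2: wait = 14
  Job 3: wait = 16
  Job 4: wait = 24
  Job 5: wait = 28
Sum of waiting times = 82
Average waiting time = 82/5 = 16.4

16.4


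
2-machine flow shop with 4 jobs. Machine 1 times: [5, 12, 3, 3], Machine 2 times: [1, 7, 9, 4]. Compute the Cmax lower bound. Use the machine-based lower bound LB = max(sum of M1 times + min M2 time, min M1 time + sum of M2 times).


LB1 = sum(M1 times) + min(M2 times) = 23 + 1 = 24
LB2 = min(M1 times) + sum(M2 times) = 3 + 21 = 24
Lower bound = max(LB1, LB2) = max(24, 24) = 24

24


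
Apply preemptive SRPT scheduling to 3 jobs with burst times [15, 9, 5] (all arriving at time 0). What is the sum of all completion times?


Since all jobs arrive at t=0, SRPT equals SPT ordering.
SPT order: [5, 9, 15]
Completion times:
  Job 1: p=5, C=5
  Job 2: p=9, C=14
  Job 3: p=15, C=29
Total completion time = 5 + 14 + 29 = 48

48


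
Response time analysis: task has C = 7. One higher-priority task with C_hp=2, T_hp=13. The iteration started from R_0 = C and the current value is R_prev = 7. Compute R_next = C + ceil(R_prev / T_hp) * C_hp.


R_next = C + ceil(R_prev / T_hp) * C_hp
ceil(7 / 13) = ceil(0.5385) = 1
Interference = 1 * 2 = 2
R_next = 7 + 2 = 9

9


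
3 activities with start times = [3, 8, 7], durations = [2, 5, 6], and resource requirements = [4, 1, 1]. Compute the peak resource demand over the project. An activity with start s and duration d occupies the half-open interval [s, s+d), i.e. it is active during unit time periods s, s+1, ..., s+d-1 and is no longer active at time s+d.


Each activity i is active on [start_i, start_i + duration_i).
Compute total resource usage per time slot:
  t=0: active resources = [], total = 0
  t=1: active resources = [], total = 0
  t=2: active resources = [], total = 0
  t=3: active resources = [4], total = 4
  t=4: active resources = [4], total = 4
  t=5: active resources = [], total = 0
  t=6: active resources = [], total = 0
  t=7: active resources = [1], total = 1
  t=8: active resources = [1, 1], total = 2
  t=9: active resources = [1, 1], total = 2
  t=10: active resources = [1, 1], total = 2
  t=11: active resources = [1, 1], total = 2
  t=12: active resources = [1, 1], total = 2
Peak resource demand = 4

4


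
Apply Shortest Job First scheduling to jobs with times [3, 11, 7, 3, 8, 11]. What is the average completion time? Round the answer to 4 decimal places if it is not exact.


SJF order (ascending): [3, 3, 7, 8, 11, 11]
Completion times:
  Job 1: burst=3, C=3
  Job 2: burst=3, C=6
  Job 3: burst=7, C=13
  Job 4: burst=8, C=21
  Job 5: burst=11, C=32
  Job 6: burst=11, C=43
Average completion = 118/6 = 19.6667

19.6667


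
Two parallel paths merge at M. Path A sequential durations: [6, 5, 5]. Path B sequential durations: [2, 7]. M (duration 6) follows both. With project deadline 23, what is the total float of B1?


Forward pass: ES(B1) = sum of predecessors on chain B = 0
EF = ES + duration = 0 + 2 = 2
Backward pass: LF(M) = deadline = 23; LS(M) = 23 - 6 = 17
LF(B1) = LS(M) - sum(successors on chain B) = 17 - 7 = 10
LS = LF - duration = 10 - 2 = 8
Total float = LS - ES = 8 - 0 = 8

8


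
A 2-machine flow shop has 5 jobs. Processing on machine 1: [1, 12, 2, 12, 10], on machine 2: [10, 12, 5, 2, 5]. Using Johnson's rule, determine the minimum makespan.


Apply Johnson's rule:
  Group 1 (a <= b): [(1, 1, 10), (3, 2, 5), (2, 12, 12)]
  Group 2 (a > b): [(5, 10, 5), (4, 12, 2)]
Optimal job order: [1, 3, 2, 5, 4]
Schedule:
  Job 1: M1 done at 1, M2 done at 11
  Job 3: M1 done at 3, M2 done at 16
  Job 2: M1 done at 15, M2 done at 28
  Job 5: M1 done at 25, M2 done at 33
  Job 4: M1 done at 37, M2 done at 39
Makespan = 39

39


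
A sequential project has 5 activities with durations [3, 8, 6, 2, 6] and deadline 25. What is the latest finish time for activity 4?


LF(activity 4) = deadline - sum of successor durations
Successors: activities 5 through 5 with durations [6]
Sum of successor durations = 6
LF = 25 - 6 = 19

19


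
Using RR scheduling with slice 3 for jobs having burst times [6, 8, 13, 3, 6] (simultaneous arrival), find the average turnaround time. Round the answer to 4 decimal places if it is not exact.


Time quantum = 3
Execution trace:
  J1 runs 3 units, time = 3
  J2 runs 3 units, time = 6
  J3 runs 3 units, time = 9
  J4 runs 3 units, time = 12
  J5 runs 3 units, time = 15
  J1 runs 3 units, time = 18
  J2 runs 3 units, time = 21
  J3 runs 3 units, time = 24
  J5 runs 3 units, time = 27
  J2 runs 2 units, time = 29
  J3 runs 3 units, time = 32
  J3 runs 3 units, time = 35
  J3 runs 1 units, time = 36
Finish times: [18, 29, 36, 12, 27]
Average turnaround = 122/5 = 24.4

24.4


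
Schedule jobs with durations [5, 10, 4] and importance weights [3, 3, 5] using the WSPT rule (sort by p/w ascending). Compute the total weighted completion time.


Compute p/w ratios and sort ascending (WSPT): [(4, 5), (5, 3), (10, 3)]
Compute weighted completion times:
  Job (p=4,w=5): C=4, w*C=5*4=20
  Job (p=5,w=3): C=9, w*C=3*9=27
  Job (p=10,w=3): C=19, w*C=3*19=57
Total weighted completion time = 104

104


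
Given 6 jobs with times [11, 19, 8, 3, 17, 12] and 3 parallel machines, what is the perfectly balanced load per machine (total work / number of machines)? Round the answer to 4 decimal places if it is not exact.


Total processing time = 11 + 19 + 8 + 3 + 17 + 12 = 70
Number of machines = 3
Ideal balanced load = 70 / 3 = 23.3333

23.3333


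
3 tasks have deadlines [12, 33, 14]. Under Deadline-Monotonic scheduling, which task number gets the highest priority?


Sort tasks by relative deadline (ascending):
  Task 1: deadline = 12
  Task 3: deadline = 14
  Task 2: deadline = 33
Priority order (highest first): [1, 3, 2]
Highest priority task = 1

1


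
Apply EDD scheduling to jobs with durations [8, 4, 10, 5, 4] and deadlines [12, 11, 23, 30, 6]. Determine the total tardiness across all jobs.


Sort by due date (EDD order): [(4, 6), (4, 11), (8, 12), (10, 23), (5, 30)]
Compute completion times and tardiness:
  Job 1: p=4, d=6, C=4, tardiness=max(0,4-6)=0
  Job 2: p=4, d=11, C=8, tardiness=max(0,8-11)=0
  Job 3: p=8, d=12, C=16, tardiness=max(0,16-12)=4
  Job 4: p=10, d=23, C=26, tardiness=max(0,26-23)=3
  Job 5: p=5, d=30, C=31, tardiness=max(0,31-30)=1
Total tardiness = 8

8


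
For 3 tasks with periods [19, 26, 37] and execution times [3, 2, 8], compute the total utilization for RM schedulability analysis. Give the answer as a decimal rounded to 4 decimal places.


Compute individual utilizations (exact fractions):
  Task 1: C/T = 3/19 (approx. 0.1579)
  Task 2: C/T = 2/26 = 1/13 (approx. 0.0769)
  Task 3: C/T = 8/37 (approx. 0.2162)
Total utilization U = 3/19 + 1/13 + 8/37 = 4122/9139
Rounded to 4 decimal places: U = 0.4510
RM (Liu & Layland) bound for 3 tasks = 0.779763; compare with U = 4122/9139 (approx. 0.451034)
U <= bound, so schedulable by RM sufficient condition.

0.4510


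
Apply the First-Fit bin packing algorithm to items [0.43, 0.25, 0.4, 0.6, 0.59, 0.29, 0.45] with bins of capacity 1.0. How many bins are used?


Place items sequentially using First-Fit:
  Item 0.43 -> new Bin 1
  Item 0.25 -> Bin 1 (now 0.68)
  Item 0.4 -> new Bin 2
  Item 0.6 -> Bin 2 (now 1.0)
  Item 0.59 -> new Bin 3
  Item 0.29 -> Bin 1 (now 0.97)
  Item 0.45 -> new Bin 4
Total bins used = 4

4


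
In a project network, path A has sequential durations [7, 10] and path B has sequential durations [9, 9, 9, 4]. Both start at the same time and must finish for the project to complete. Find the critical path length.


Path A total = 7 + 10 = 17
Path B total = 9 + 9 + 9 + 4 = 31
Critical path = longest path = max(17, 31) = 31

31


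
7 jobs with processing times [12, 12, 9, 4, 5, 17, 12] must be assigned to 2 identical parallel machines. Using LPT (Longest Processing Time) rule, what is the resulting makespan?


Sort jobs in decreasing order (LPT): [17, 12, 12, 12, 9, 5, 4]
Assign each job to the least loaded machine:
  Machine 1: jobs [17, 12, 5], load = 34
  Machine 2: jobs [12, 12, 9, 4], load = 37
Makespan = max load = 37

37


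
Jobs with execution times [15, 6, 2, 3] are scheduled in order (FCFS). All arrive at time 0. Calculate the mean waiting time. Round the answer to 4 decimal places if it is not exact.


FCFS order (as given): [15, 6, 2, 3]
Waiting times:
  Job 1: wait = 0
  Job 2: wait = 15
  Job 3: wait = 21
  Job 4: wait = 23
Sum of waiting times = 59
Average waiting time = 59/4 = 14.75

14.75


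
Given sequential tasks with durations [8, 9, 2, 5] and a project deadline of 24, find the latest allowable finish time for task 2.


LF(activity 2) = deadline - sum of successor durations
Successors: activities 3 through 4 with durations [2, 5]
Sum of successor durations = 7
LF = 24 - 7 = 17

17


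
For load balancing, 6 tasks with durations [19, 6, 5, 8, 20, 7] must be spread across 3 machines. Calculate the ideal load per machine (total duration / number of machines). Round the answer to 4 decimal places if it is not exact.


Total processing time = 19 + 6 + 5 + 8 + 20 + 7 = 65
Number of machines = 3
Ideal balanced load = 65 / 3 = 21.6667

21.6667


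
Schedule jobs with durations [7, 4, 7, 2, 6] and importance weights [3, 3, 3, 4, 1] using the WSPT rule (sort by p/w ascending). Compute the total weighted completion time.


Compute p/w ratios and sort ascending (WSPT): [(2, 4), (4, 3), (7, 3), (7, 3), (6, 1)]
Compute weighted completion times:
  Job (p=2,w=4): C=2, w*C=4*2=8
  Job (p=4,w=3): C=6, w*C=3*6=18
  Job (p=7,w=3): C=13, w*C=3*13=39
  Job (p=7,w=3): C=20, w*C=3*20=60
  Job (p=6,w=1): C=26, w*C=1*26=26
Total weighted completion time = 151

151


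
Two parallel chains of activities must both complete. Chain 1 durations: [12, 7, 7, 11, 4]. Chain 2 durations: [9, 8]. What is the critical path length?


Path A total = 12 + 7 + 7 + 11 + 4 = 41
Path B total = 9 + 8 = 17
Critical path = longest path = max(41, 17) = 41

41


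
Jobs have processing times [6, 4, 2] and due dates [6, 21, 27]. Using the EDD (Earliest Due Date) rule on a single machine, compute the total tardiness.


Sort by due date (EDD order): [(6, 6), (4, 21), (2, 27)]
Compute completion times and tardiness:
  Job 1: p=6, d=6, C=6, tardiness=max(0,6-6)=0
  Job 2: p=4, d=21, C=10, tardiness=max(0,10-21)=0
  Job 3: p=2, d=27, C=12, tardiness=max(0,12-27)=0
Total tardiness = 0

0


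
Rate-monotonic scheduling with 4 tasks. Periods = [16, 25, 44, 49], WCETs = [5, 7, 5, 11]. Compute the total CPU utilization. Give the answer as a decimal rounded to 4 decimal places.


Compute individual utilizations (exact fractions):
  Task 1: C/T = 5/16 (approx. 0.3125)
  Task 2: C/T = 7/25 (approx. 0.28)
  Task 3: C/T = 5/44 (approx. 0.1136)
  Task 4: C/T = 11/49 (approx. 0.2245)
Total utilization U = 5/16 + 7/25 + 5/44 + 11/49 = 200643/215600
Rounded to 4 decimal places: U = 0.9306
RM (Liu & Layland) bound for 4 tasks = 0.756828; compare with U = 200643/215600 (approx. 0.930626)
bound < U <= 1, so the RM sufficient condition is not met (inconclusive; an exact test such as response-time analysis is needed).

0.9306


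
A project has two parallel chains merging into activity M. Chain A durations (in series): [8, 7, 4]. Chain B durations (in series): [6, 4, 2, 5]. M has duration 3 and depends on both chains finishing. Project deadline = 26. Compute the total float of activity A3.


Forward pass: ES(A3) = sum of predecessors on chain A = 15
EF = ES + duration = 15 + 4 = 19
Backward pass: LF(M) = deadline = 26; LS(M) = 26 - 3 = 23
LF(A3) = LS(M) - sum(successors on chain A) = 23 - 0 = 23
LS = LF - duration = 23 - 4 = 19
Total float = LS - ES = 19 - 15 = 4

4


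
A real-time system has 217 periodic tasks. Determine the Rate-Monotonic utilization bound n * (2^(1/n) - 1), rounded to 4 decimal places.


Compute 2^(1/217) = 1.0031993336
Subtract 1: 1.0031993336 - 1 = 0.0031993336
Multiply by n: 217 * 0.0031993336 = 0.6942553912
Round to 4 dp: 0.6943

0.6943


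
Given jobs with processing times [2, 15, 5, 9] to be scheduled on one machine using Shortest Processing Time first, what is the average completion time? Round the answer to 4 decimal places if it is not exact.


Sort jobs by processing time (SPT order): [2, 5, 9, 15]
Compute completion times sequentially:
  Job 1: processing = 2, completes at 2
  Job 2: processing = 5, completes at 7
  Job 3: processing = 9, completes at 16
  Job 4: processing = 15, completes at 31
Sum of completion times = 56
Average completion time = 56/4 = 14.0

14.0


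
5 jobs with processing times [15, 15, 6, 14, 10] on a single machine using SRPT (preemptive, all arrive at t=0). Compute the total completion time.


Since all jobs arrive at t=0, SRPT equals SPT ordering.
SPT order: [6, 10, 14, 15, 15]
Completion times:
  Job 1: p=6, C=6
  Job 2: p=10, C=16
  Job 3: p=14, C=30
  Job 4: p=15, C=45
  Job 5: p=15, C=60
Total completion time = 6 + 16 + 30 + 45 + 60 = 157

157


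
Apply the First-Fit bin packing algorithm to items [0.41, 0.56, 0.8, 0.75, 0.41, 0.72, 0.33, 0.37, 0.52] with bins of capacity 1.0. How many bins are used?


Place items sequentially using First-Fit:
  Item 0.41 -> new Bin 1
  Item 0.56 -> Bin 1 (now 0.97)
  Item 0.8 -> new Bin 2
  Item 0.75 -> new Bin 3
  Item 0.41 -> new Bin 4
  Item 0.72 -> new Bin 5
  Item 0.33 -> Bin 4 (now 0.74)
  Item 0.37 -> new Bin 6
  Item 0.52 -> Bin 6 (now 0.89)
Total bins used = 6

6


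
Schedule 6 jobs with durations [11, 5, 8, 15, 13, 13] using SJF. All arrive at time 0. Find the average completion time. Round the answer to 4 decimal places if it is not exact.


SJF order (ascending): [5, 8, 11, 13, 13, 15]
Completion times:
  Job 1: burst=5, C=5
  Job 2: burst=8, C=13
  Job 3: burst=11, C=24
  Job 4: burst=13, C=37
  Job 5: burst=13, C=50
  Job 6: burst=15, C=65
Average completion = 194/6 = 32.3333

32.3333


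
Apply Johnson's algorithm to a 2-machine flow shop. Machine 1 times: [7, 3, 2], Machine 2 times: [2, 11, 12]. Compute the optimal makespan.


Apply Johnson's rule:
  Group 1 (a <= b): [(3, 2, 12), (2, 3, 11)]
  Group 2 (a > b): [(1, 7, 2)]
Optimal job order: [3, 2, 1]
Schedule:
  Job 3: M1 done at 2, M2 done at 14
  Job 2: M1 done at 5, M2 done at 25
  Job 1: M1 done at 12, M2 done at 27
Makespan = 27

27


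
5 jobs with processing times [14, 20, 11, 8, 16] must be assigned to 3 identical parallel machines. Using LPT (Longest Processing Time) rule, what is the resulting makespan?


Sort jobs in decreasing order (LPT): [20, 16, 14, 11, 8]
Assign each job to the least loaded machine:
  Machine 1: jobs [20], load = 20
  Machine 2: jobs [16, 8], load = 24
  Machine 3: jobs [14, 11], load = 25
Makespan = max load = 25

25


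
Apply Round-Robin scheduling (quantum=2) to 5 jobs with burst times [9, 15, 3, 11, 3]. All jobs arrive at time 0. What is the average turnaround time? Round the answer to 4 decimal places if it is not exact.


Time quantum = 2
Execution trace:
  J1 runs 2 units, time = 2
  J2 runs 2 units, time = 4
  J3 runs 2 units, time = 6
  J4 runs 2 units, time = 8
  J5 runs 2 units, time = 10
  J1 runs 2 units, time = 12
  J2 runs 2 units, time = 14
  J3 runs 1 units, time = 15
  J4 runs 2 units, time = 17
  J5 runs 1 units, time = 18
  J1 runs 2 units, time = 20
  J2 runs 2 units, time = 22
  J4 runs 2 units, time = 24
  J1 runs 2 units, time = 26
  J2 runs 2 units, time = 28
  J4 runs 2 units, time = 30
  J1 runs 1 units, time = 31
  J2 runs 2 units, time = 33
  J4 runs 2 units, time = 35
  J2 runs 2 units, time = 37
  J4 runs 1 units, time = 38
  J2 runs 2 units, time = 40
  J2 runs 1 units, time = 41
Finish times: [31, 41, 15, 38, 18]
Average turnaround = 143/5 = 28.6

28.6


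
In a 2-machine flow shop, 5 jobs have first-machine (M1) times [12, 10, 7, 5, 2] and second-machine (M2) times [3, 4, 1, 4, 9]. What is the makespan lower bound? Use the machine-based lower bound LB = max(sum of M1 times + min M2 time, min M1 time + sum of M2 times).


LB1 = sum(M1 times) + min(M2 times) = 36 + 1 = 37
LB2 = min(M1 times) + sum(M2 times) = 2 + 21 = 23
Lower bound = max(LB1, LB2) = max(37, 23) = 37

37


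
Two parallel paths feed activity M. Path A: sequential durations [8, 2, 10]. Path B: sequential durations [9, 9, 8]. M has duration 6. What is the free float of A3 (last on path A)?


ES(A3) = sum of predecessors on chain A = 10
EF(A3) = ES + duration = 10 + 10 = 20
Successor of A3 is M. ES(M) = max(sum(A), sum(B)) = max(20, 26) = 26
Free float = ES(successor) - EF(current) = 26 - 20 = 6

6


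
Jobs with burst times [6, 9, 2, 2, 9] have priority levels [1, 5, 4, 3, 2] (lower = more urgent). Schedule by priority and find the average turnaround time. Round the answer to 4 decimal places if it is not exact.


Sort by priority (ascending = highest first):
Order: [(1, 6), (2, 9), (3, 2), (4, 2), (5, 9)]
Completion times:
  Priority 1, burst=6, C=6
  Priority 2, burst=9, C=15
  Priority 3, burst=2, C=17
  Priority 4, burst=2, C=19
  Priority 5, burst=9, C=28
Average turnaround = 85/5 = 17.0

17.0


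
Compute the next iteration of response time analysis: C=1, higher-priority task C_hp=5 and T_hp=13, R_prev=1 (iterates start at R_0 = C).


R_next = C + ceil(R_prev / T_hp) * C_hp
ceil(1 / 13) = ceil(0.0769) = 1
Interference = 1 * 5 = 5
R_next = 1 + 5 = 6

6


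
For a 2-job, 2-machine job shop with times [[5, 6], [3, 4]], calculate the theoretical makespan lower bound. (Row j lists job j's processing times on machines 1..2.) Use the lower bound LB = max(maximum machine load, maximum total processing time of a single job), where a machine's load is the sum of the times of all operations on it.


Machine loads:
  Machine 1: 5 + 3 = 8
  Machine 2: 6 + 4 = 10
Max machine load = 10
Job totals:
  Job 1: 11
  Job 2: 7
Max job total = 11
Lower bound = max(10, 11) = 11

11


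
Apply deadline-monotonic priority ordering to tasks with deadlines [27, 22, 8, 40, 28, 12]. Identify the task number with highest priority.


Sort tasks by relative deadline (ascending):
  Task 3: deadline = 8
  Task 6: deadline = 12
  Task 2: deadline = 22
  Task 1: deadline = 27
  Task 5: deadline = 28
  Task 4: deadline = 40
Priority order (highest first): [3, 6, 2, 1, 5, 4]
Highest priority task = 3

3


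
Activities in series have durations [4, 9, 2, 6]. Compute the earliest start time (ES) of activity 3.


Activity 3 starts after activities 1 through 2 complete.
Predecessor durations: [4, 9]
ES = 4 + 9 = 13

13


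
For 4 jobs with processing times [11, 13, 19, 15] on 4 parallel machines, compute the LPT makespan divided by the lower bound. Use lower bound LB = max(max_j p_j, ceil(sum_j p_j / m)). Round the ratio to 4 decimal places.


LPT order: [19, 15, 13, 11]
Machine loads after assignment: [19, 15, 13, 11]
LPT makespan = 19
Lower bound = max(max_job, ceil(total/4)) = max(19, 15) = 19
Ratio = 19 / 19 = 1.0

1.0


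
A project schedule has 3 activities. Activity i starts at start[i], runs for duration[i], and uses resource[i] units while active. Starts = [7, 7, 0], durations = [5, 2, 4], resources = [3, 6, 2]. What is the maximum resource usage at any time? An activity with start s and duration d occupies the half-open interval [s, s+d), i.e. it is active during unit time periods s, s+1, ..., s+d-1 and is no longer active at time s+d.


Each activity i is active on [start_i, start_i + duration_i).
Compute total resource usage per time slot:
  t=0: active resources = [2], total = 2
  t=1: active resources = [2], total = 2
  t=2: active resources = [2], total = 2
  t=3: active resources = [2], total = 2
  t=4: active resources = [], total = 0
  t=5: active resources = [], total = 0
  t=6: active resources = [], total = 0
  t=7: active resources = [3, 6], total = 9
  t=8: active resources = [3, 6], total = 9
  t=9: active resources = [3], total = 3
  t=10: active resources = [3], total = 3
  t=11: active resources = [3], total = 3
Peak resource demand = 9

9


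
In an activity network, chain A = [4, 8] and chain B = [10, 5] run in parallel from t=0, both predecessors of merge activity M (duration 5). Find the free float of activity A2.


ES(A2) = sum of predecessors on chain A = 4
EF(A2) = ES + duration = 4 + 8 = 12
Successor of A2 is M. ES(M) = max(sum(A), sum(B)) = max(12, 15) = 15
Free float = ES(successor) - EF(current) = 15 - 12 = 3

3


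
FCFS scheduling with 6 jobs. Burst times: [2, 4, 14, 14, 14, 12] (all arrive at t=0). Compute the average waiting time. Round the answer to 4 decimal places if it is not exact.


FCFS order (as given): [2, 4, 14, 14, 14, 12]
Waiting times:
  Job 1: wait = 0
  Job 2: wait = 2
  Job 3: wait = 6
  Job 4: wait = 20
  Job 5: wait = 34
  Job 6: wait = 48
Sum of waiting times = 110
Average waiting time = 110/6 = 18.3333

18.3333


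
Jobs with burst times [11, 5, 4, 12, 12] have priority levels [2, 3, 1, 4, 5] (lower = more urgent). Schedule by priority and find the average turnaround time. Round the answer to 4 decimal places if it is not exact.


Sort by priority (ascending = highest first):
Order: [(1, 4), (2, 11), (3, 5), (4, 12), (5, 12)]
Completion times:
  Priority 1, burst=4, C=4
  Priority 2, burst=11, C=15
  Priority 3, burst=5, C=20
  Priority 4, burst=12, C=32
  Priority 5, burst=12, C=44
Average turnaround = 115/5 = 23.0

23.0


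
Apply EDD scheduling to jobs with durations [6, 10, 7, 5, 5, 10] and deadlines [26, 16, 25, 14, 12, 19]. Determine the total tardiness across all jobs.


Sort by due date (EDD order): [(5, 12), (5, 14), (10, 16), (10, 19), (7, 25), (6, 26)]
Compute completion times and tardiness:
  Job 1: p=5, d=12, C=5, tardiness=max(0,5-12)=0
  Job 2: p=5, d=14, C=10, tardiness=max(0,10-14)=0
  Job 3: p=10, d=16, C=20, tardiness=max(0,20-16)=4
  Job 4: p=10, d=19, C=30, tardiness=max(0,30-19)=11
  Job 5: p=7, d=25, C=37, tardiness=max(0,37-25)=12
  Job 6: p=6, d=26, C=43, tardiness=max(0,43-26)=17
Total tardiness = 44

44


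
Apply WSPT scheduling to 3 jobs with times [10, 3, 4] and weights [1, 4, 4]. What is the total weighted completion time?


Compute p/w ratios and sort ascending (WSPT): [(3, 4), (4, 4), (10, 1)]
Compute weighted completion times:
  Job (p=3,w=4): C=3, w*C=4*3=12
  Job (p=4,w=4): C=7, w*C=4*7=28
  Job (p=10,w=1): C=17, w*C=1*17=17
Total weighted completion time = 57

57


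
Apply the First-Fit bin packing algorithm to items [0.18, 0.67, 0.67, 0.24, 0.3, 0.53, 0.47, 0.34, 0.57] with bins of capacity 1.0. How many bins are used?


Place items sequentially using First-Fit:
  Item 0.18 -> new Bin 1
  Item 0.67 -> Bin 1 (now 0.85)
  Item 0.67 -> new Bin 2
  Item 0.24 -> Bin 2 (now 0.91)
  Item 0.3 -> new Bin 3
  Item 0.53 -> Bin 3 (now 0.83)
  Item 0.47 -> new Bin 4
  Item 0.34 -> Bin 4 (now 0.81)
  Item 0.57 -> new Bin 5
Total bins used = 5

5


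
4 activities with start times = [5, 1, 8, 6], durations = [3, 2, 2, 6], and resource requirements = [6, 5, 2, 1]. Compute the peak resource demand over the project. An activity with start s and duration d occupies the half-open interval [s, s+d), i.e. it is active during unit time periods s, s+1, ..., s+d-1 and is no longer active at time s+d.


Each activity i is active on [start_i, start_i + duration_i).
Compute total resource usage per time slot:
  t=0: active resources = [], total = 0
  t=1: active resources = [5], total = 5
  t=2: active resources = [5], total = 5
  t=3: active resources = [], total = 0
  t=4: active resources = [], total = 0
  t=5: active resources = [6], total = 6
  t=6: active resources = [6, 1], total = 7
  t=7: active resources = [6, 1], total = 7
  t=8: active resources = [2, 1], total = 3
  t=9: active resources = [2, 1], total = 3
  t=10: active resources = [1], total = 1
  t=11: active resources = [1], total = 1
Peak resource demand = 7

7


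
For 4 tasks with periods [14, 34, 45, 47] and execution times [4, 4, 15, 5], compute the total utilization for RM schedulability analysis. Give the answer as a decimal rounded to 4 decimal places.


Compute individual utilizations (exact fractions):
  Task 1: C/T = 4/14 = 2/7 (approx. 0.2857)
  Task 2: C/T = 4/34 = 2/17 (approx. 0.1176)
  Task 3: C/T = 15/45 = 1/3 (approx. 0.3333)
  Task 4: C/T = 5/47 (approx. 0.1064)
Total utilization U = 2/7 + 2/17 + 1/3 + 5/47 = 14146/16779
Rounded to 4 decimal places: U = 0.8431
RM (Liu & Layland) bound for 4 tasks = 0.756828; compare with U = 14146/16779 (approx. 0.843078)
bound < U <= 1, so the RM sufficient condition is not met (inconclusive; an exact test such as response-time analysis is needed).

0.8431


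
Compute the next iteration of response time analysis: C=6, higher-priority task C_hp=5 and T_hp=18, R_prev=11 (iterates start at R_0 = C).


R_next = C + ceil(R_prev / T_hp) * C_hp
ceil(11 / 18) = ceil(0.6111) = 1
Interference = 1 * 5 = 5
R_next = 6 + 5 = 11
R_next = R_prev, so the iteration has converged (response time = 11).

11


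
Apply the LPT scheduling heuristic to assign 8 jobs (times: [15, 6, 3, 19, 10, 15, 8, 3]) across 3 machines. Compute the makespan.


Sort jobs in decreasing order (LPT): [19, 15, 15, 10, 8, 6, 3, 3]
Assign each job to the least loaded machine:
  Machine 1: jobs [19, 6, 3], load = 28
  Machine 2: jobs [15, 10], load = 25
  Machine 3: jobs [15, 8, 3], load = 26
Makespan = max load = 28

28


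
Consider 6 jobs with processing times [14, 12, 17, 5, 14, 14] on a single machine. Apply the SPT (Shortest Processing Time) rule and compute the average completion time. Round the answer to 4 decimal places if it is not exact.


Sort jobs by processing time (SPT order): [5, 12, 14, 14, 14, 17]
Compute completion times sequentially:
  Job 1: processing = 5, completes at 5
  Job 2: processing = 12, completes at 17
  Job 3: processing = 14, completes at 31
  Job 4: processing = 14, completes at 45
  Job 5: processing = 14, completes at 59
  Job 6: processing = 17, completes at 76
Sum of completion times = 233
Average completion time = 233/6 = 38.8333

38.8333


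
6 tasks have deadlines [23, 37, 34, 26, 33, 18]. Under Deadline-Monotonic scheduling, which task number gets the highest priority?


Sort tasks by relative deadline (ascending):
  Task 6: deadline = 18
  Task 1: deadline = 23
  Task 4: deadline = 26
  Task 5: deadline = 33
  Task 3: deadline = 34
  Task 2: deadline = 37
Priority order (highest first): [6, 1, 4, 5, 3, 2]
Highest priority task = 6

6


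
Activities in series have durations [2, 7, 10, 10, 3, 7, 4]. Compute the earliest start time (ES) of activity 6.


Activity 6 starts after activities 1 through 5 complete.
Predecessor durations: [2, 7, 10, 10, 3]
ES = 2 + 7 + 10 + 10 + 3 = 32

32


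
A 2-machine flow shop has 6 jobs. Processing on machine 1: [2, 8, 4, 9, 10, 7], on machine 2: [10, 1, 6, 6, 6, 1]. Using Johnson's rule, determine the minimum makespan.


Apply Johnson's rule:
  Group 1 (a <= b): [(1, 2, 10), (3, 4, 6)]
  Group 2 (a > b): [(4, 9, 6), (5, 10, 6), (2, 8, 1), (6, 7, 1)]
Optimal job order: [1, 3, 4, 5, 2, 6]
Schedule:
  Job 1: M1 done at 2, M2 done at 12
  Job 3: M1 done at 6, M2 done at 18
  Job 4: M1 done at 15, M2 done at 24
  Job 5: M1 done at 25, M2 done at 31
  Job 2: M1 done at 33, M2 done at 34
  Job 6: M1 done at 40, M2 done at 41
Makespan = 41

41


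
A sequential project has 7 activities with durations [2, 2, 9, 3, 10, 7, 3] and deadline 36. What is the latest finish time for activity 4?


LF(activity 4) = deadline - sum of successor durations
Successors: activities 5 through 7 with durations [10, 7, 3]
Sum of successor durations = 20
LF = 36 - 20 = 16

16


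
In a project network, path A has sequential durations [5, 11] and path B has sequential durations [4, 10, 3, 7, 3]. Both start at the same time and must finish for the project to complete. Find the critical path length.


Path A total = 5 + 11 = 16
Path B total = 4 + 10 + 3 + 7 + 3 = 27
Critical path = longest path = max(16, 27) = 27

27


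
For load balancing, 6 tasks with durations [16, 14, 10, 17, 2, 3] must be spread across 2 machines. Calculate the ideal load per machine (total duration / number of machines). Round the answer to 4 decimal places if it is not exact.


Total processing time = 16 + 14 + 10 + 17 + 2 + 3 = 62
Number of machines = 2
Ideal balanced load = 62 / 2 = 31.0

31.0


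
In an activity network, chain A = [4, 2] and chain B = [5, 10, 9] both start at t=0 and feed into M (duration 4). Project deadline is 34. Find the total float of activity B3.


Forward pass: ES(B3) = sum of predecessors on chain B = 15
EF = ES + duration = 15 + 9 = 24
Backward pass: LF(M) = deadline = 34; LS(M) = 34 - 4 = 30
LF(B3) = LS(M) - sum(successors on chain B) = 30 - 0 = 30
LS = LF - duration = 30 - 9 = 21
Total float = LS - ES = 21 - 15 = 6

6


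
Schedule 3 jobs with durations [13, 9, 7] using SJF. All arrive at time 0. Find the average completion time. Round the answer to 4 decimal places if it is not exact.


SJF order (ascending): [7, 9, 13]
Completion times:
  Job 1: burst=7, C=7
  Job 2: burst=9, C=16
  Job 3: burst=13, C=29
Average completion = 52/3 = 17.3333

17.3333


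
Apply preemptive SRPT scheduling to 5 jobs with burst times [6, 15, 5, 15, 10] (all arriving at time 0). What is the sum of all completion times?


Since all jobs arrive at t=0, SRPT equals SPT ordering.
SPT order: [5, 6, 10, 15, 15]
Completion times:
  Job 1: p=5, C=5
  Job 2: p=6, C=11
  Job 3: p=10, C=21
  Job 4: p=15, C=36
  Job 5: p=15, C=51
Total completion time = 5 + 11 + 21 + 36 + 51 = 124

124


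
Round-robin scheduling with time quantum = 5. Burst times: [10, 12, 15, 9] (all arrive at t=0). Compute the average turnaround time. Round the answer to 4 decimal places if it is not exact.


Time quantum = 5
Execution trace:
  J1 runs 5 units, time = 5
  J2 runs 5 units, time = 10
  J3 runs 5 units, time = 15
  J4 runs 5 units, time = 20
  J1 runs 5 units, time = 25
  J2 runs 5 units, time = 30
  J3 runs 5 units, time = 35
  J4 runs 4 units, time = 39
  J2 runs 2 units, time = 41
  J3 runs 5 units, time = 46
Finish times: [25, 41, 46, 39]
Average turnaround = 151/4 = 37.75

37.75


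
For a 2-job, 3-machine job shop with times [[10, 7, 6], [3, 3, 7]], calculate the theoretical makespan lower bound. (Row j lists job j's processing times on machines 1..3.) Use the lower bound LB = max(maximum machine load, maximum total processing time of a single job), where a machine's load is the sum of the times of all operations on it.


Machine loads:
  Machine 1: 10 + 3 = 13
  Machine 2: 7 + 3 = 10
  Machine 3: 6 + 7 = 13
Max machine load = 13
Job totals:
  Job 1: 23
  Job 2: 13
Max job total = 23
Lower bound = max(13, 23) = 23

23


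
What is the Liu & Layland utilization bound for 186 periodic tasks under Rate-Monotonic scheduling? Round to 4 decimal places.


Compute 2^(1/186) = 1.0037335501
Subtract 1: 1.0037335501 - 1 = 0.0037335501
Multiply by n: 186 * 0.0037335501 = 0.6944403186
Round to 4 dp: 0.6944

0.6944


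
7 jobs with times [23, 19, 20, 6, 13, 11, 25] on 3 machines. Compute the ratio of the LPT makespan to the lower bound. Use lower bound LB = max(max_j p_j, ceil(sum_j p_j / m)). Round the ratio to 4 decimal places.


LPT order: [25, 23, 20, 19, 13, 11, 6]
Machine loads after assignment: [42, 36, 39]
LPT makespan = 42
Lower bound = max(max_job, ceil(total/3)) = max(25, 39) = 39
Ratio = 42 / 39 = 1.0769

1.0769


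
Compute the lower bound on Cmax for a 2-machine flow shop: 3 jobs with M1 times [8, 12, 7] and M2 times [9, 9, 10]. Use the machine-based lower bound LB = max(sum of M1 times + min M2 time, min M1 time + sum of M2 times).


LB1 = sum(M1 times) + min(M2 times) = 27 + 9 = 36
LB2 = min(M1 times) + sum(M2 times) = 7 + 28 = 35
Lower bound = max(LB1, LB2) = max(36, 35) = 36

36


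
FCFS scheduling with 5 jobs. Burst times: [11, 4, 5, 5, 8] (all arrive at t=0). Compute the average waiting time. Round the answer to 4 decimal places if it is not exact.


FCFS order (as given): [11, 4, 5, 5, 8]
Waiting times:
  Job 1: wait = 0
  Job 2: wait = 11
  Job 3: wait = 15
  Job 4: wait = 20
  Job 5: wait = 25
Sum of waiting times = 71
Average waiting time = 71/5 = 14.2

14.2


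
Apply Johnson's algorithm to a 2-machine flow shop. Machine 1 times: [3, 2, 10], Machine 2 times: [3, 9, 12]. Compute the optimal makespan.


Apply Johnson's rule:
  Group 1 (a <= b): [(2, 2, 9), (1, 3, 3), (3, 10, 12)]
  Group 2 (a > b): []
Optimal job order: [2, 1, 3]
Schedule:
  Job 2: M1 done at 2, M2 done at 11
  Job 1: M1 done at 5, M2 done at 14
  Job 3: M1 done at 15, M2 done at 27
Makespan = 27

27


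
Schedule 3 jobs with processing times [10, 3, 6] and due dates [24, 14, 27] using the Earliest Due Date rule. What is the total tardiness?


Sort by due date (EDD order): [(3, 14), (10, 24), (6, 27)]
Compute completion times and tardiness:
  Job 1: p=3, d=14, C=3, tardiness=max(0,3-14)=0
  Job 2: p=10, d=24, C=13, tardiness=max(0,13-24)=0
  Job 3: p=6, d=27, C=19, tardiness=max(0,19-27)=0
Total tardiness = 0

0
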